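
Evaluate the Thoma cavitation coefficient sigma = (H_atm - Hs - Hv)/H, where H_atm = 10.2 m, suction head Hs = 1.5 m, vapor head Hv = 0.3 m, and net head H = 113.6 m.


sigma = (10.2 - 1.5 - 0.3) / 113.6 = 0.0739


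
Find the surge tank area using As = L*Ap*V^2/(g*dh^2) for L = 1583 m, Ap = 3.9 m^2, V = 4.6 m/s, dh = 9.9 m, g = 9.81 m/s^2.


As = 1583 * 3.9 * 4.6^2 / (9.81 * 9.9^2) = 135.8694 m^2


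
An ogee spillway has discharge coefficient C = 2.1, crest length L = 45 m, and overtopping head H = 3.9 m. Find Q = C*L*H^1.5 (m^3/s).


Q = 2.1 * 45 * 3.9^1.5 = 727.8279 m^3/s


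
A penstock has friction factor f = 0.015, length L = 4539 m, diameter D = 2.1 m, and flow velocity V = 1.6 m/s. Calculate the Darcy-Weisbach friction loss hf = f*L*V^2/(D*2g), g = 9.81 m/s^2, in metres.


hf = 0.015 * 4539 * 1.6^2 / (2.1 * 2 * 9.81) = 4.2303 m


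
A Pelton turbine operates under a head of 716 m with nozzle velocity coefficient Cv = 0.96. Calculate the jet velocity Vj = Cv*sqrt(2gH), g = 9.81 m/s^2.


Vj = 0.96 * sqrt(2*9.81*716) = 113.7830 m/s


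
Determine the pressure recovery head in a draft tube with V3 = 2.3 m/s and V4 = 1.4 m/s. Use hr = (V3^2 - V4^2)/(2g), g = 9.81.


hr = (2.3^2 - 1.4^2) / (2*9.81) = 0.1697 m


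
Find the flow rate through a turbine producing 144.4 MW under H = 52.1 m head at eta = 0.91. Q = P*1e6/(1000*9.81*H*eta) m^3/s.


Q = 144.4 * 1e6 / (1000 * 9.81 * 52.1 * 0.91) = 310.4696 m^3/s


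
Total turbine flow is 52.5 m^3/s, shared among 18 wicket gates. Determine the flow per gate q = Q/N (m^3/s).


q = 52.5 / 18 = 2.9167 m^3/s


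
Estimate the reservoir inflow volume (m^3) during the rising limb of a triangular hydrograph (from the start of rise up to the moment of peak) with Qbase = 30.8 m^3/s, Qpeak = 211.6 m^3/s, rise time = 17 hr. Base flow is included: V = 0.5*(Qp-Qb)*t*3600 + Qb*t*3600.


V = 0.5*(211.6 - 30.8)*17*3600 + 30.8*17*3600 = 7.4174e+06 m^3


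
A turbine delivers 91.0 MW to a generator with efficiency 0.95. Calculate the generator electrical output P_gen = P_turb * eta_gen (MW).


P_gen = 91.0 * 0.95 = 86.4500 MW


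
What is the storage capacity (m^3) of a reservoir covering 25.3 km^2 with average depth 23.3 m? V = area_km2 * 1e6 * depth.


V = 25.3 * 1e6 * 23.3 = 5.8949e+08 m^3


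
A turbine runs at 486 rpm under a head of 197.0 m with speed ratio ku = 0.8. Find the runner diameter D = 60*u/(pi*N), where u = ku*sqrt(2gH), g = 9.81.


u = 0.8 * sqrt(2*9.81*197.0) = 49.7362 m/s
D = 60 * 49.7362 / (pi * 486) = 1.9545 m


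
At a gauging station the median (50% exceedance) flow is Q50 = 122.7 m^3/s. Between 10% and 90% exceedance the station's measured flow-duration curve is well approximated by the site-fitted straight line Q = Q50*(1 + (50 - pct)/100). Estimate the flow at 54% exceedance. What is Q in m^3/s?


Q = 122.7 * (1 + (50 - 54)/100) = 117.7920 m^3/s


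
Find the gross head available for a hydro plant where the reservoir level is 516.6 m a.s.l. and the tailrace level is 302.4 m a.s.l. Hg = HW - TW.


Hg = 516.6 - 302.4 = 214.2000 m


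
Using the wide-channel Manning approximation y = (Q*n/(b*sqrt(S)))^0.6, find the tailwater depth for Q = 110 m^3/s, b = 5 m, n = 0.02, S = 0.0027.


y = (110 * 0.02 / (5 * 0.0027^0.5))^0.6 = 3.6030 m


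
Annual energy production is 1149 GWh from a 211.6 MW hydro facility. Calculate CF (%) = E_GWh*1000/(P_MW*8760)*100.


CF = 1149 * 1000 / (211.6 * 8760) * 100 = 61.9869 %


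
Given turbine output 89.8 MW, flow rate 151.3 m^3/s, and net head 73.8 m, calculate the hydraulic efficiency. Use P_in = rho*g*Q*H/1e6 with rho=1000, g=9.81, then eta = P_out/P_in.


P_in = 1000 * 9.81 * 151.3 * 73.8 / 1e6 = 109.5379 MW
eta = 89.8 / 109.5379 = 0.8198


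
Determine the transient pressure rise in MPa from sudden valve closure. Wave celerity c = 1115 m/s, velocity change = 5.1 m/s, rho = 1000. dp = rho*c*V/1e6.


dp = 1000 * 1115 * 5.1 / 1e6 = 5.6865 MPa


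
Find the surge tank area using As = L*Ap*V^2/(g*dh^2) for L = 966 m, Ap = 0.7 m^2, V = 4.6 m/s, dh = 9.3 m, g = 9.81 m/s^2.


As = 966 * 0.7 * 4.6^2 / (9.81 * 9.3^2) = 16.8638 m^2


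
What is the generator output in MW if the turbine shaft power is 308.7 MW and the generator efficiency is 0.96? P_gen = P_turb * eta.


P_gen = 308.7 * 0.96 = 296.3520 MW


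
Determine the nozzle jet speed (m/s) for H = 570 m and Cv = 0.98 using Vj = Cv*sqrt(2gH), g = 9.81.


Vj = 0.98 * sqrt(2*9.81*570) = 103.6366 m/s


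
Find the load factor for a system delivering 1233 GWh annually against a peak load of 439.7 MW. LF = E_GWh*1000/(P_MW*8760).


LF = 1233 * 1000 / (439.7 * 8760) = 0.3201


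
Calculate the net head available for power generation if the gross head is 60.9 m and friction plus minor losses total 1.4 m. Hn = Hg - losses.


Hn = 60.9 - 1.4 = 59.5000 m


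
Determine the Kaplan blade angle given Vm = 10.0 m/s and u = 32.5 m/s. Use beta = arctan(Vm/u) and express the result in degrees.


beta = arctan(10.0 / 32.5) = 17.1027 degrees


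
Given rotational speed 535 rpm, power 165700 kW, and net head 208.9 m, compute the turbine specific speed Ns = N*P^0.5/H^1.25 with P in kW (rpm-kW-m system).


Ns = 535 * 165700^0.5 / 208.9^1.25 = 274.2155


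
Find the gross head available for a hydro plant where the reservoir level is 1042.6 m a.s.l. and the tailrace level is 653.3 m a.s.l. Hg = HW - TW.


Hg = 1042.6 - 653.3 = 389.3000 m


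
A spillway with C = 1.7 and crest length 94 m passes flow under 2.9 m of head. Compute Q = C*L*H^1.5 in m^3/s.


Q = 1.7 * 94 * 2.9^1.5 = 789.1758 m^3/s


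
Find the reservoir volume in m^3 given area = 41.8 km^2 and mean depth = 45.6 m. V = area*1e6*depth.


V = 41.8 * 1e6 * 45.6 = 1.9061e+09 m^3


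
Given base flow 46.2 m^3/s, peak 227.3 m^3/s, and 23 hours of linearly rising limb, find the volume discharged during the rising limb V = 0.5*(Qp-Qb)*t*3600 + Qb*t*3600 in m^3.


V = 0.5*(227.3 - 46.2)*23*3600 + 46.2*23*3600 = 1.1323e+07 m^3


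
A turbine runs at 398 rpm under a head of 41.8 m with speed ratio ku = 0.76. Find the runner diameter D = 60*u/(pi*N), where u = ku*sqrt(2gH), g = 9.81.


u = 0.76 * sqrt(2*9.81*41.8) = 21.7646 m/s
D = 60 * 21.7646 / (pi * 398) = 1.0444 m


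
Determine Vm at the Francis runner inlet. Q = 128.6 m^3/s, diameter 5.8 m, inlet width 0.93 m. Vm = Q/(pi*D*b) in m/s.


Vm = 128.6 / (pi * 5.8 * 0.93) = 7.5889 m/s


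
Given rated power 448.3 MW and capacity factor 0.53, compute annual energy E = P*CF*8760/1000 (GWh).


E = 448.3 * 0.53 * 8760 / 1000 = 2081.3672 GWh


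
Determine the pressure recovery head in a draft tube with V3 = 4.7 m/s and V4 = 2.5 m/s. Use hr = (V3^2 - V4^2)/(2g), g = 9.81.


hr = (4.7^2 - 2.5^2) / (2*9.81) = 0.8073 m


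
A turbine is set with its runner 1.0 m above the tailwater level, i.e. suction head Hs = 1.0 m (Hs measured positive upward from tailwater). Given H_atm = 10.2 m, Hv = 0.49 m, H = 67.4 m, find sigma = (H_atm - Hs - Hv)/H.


sigma = (10.2 - 1.0 - 0.49) / 67.4 = 0.1292


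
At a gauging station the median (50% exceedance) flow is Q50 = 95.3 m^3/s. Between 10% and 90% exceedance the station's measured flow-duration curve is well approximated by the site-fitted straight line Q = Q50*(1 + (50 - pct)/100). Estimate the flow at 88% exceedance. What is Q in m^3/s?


Q = 95.3 * (1 + (50 - 88)/100) = 59.0860 m^3/s


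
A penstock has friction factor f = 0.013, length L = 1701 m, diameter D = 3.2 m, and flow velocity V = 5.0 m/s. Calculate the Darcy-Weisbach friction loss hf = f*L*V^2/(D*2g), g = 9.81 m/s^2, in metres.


hf = 0.013 * 1701 * 5.0^2 / (3.2 * 2 * 9.81) = 8.8052 m


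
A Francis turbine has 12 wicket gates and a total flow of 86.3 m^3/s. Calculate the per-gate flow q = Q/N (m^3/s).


q = 86.3 / 12 = 7.1917 m^3/s


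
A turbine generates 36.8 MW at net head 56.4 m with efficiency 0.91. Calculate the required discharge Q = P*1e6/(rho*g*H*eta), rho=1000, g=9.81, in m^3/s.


Q = 36.8 * 1e6 / (1000 * 9.81 * 56.4 * 0.91) = 73.0901 m^3/s


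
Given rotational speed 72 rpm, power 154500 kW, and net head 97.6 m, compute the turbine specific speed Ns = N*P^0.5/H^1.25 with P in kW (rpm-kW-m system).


Ns = 72 * 154500^0.5 / 97.6^1.25 = 92.2538


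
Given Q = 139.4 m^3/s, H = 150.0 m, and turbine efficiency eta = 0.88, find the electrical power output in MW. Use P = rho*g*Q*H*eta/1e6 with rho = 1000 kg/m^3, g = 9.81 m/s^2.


P = 1000 * 9.81 * 139.4 * 150.0 * 0.88 / 1e6 = 180.5118 MW


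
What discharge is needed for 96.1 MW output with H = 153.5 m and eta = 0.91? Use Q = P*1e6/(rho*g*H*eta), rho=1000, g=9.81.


Q = 96.1 * 1e6 / (1000 * 9.81 * 153.5 * 0.91) = 70.1301 m^3/s


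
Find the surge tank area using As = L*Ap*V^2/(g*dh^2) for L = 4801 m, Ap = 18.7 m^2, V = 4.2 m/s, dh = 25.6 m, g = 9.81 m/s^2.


As = 4801 * 18.7 * 4.2^2 / (9.81 * 25.6^2) = 246.3332 m^2


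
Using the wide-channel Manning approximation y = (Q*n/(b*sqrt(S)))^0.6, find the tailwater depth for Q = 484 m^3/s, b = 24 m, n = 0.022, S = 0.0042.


y = (484 * 0.022 / (24 * 0.0042^0.5))^0.6 = 3.1715 m


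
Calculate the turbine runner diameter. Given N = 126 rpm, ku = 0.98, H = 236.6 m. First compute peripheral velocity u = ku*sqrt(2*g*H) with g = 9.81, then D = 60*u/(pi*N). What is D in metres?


u = 0.98 * sqrt(2*9.81*236.6) = 66.7702 m/s
D = 60 * 66.7702 / (pi * 126) = 10.1208 m


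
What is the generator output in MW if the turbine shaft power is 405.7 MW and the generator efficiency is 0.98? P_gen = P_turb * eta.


P_gen = 405.7 * 0.98 = 397.5860 MW


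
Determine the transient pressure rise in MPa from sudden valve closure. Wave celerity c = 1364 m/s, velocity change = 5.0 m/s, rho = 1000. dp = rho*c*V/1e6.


dp = 1000 * 1364 * 5.0 / 1e6 = 6.8200 MPa


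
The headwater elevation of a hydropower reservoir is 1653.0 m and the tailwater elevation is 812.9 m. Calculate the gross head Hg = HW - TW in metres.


Hg = 1653.0 - 812.9 = 840.1000 m


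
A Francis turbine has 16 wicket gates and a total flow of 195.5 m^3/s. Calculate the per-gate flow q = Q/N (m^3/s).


q = 195.5 / 16 = 12.2188 m^3/s


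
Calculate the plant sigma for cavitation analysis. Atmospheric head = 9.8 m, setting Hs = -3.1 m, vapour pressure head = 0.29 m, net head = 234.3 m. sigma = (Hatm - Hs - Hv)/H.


sigma = (9.8 - (-3.1) - 0.29) / 234.3 = 0.0538


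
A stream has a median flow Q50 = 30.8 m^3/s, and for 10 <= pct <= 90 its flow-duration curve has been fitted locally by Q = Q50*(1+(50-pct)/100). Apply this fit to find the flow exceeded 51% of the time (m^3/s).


Q = 30.8 * (1 + (50 - 51)/100) = 30.4920 m^3/s


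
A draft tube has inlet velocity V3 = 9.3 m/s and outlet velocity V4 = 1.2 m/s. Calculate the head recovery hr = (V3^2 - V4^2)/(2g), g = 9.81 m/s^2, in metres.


hr = (9.3^2 - 1.2^2) / (2*9.81) = 4.3349 m


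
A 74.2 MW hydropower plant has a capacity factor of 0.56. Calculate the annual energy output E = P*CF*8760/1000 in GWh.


E = 74.2 * 0.56 * 8760 / 1000 = 363.9955 GWh


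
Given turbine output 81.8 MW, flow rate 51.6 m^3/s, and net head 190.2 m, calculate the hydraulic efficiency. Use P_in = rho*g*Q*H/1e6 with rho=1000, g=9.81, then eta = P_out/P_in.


P_in = 1000 * 9.81 * 51.6 * 190.2 / 1e6 = 96.2785 MW
eta = 81.8 / 96.2785 = 0.8496


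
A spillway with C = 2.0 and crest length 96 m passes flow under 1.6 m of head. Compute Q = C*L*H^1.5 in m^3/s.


Q = 2.0 * 96 * 1.6^1.5 = 388.5807 m^3/s


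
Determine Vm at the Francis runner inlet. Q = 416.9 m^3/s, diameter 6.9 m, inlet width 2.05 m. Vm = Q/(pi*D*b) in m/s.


Vm = 416.9 / (pi * 6.9 * 2.05) = 9.3816 m/s


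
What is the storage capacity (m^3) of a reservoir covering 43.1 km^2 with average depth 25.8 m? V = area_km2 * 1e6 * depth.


V = 43.1 * 1e6 * 25.8 = 1.1120e+09 m^3


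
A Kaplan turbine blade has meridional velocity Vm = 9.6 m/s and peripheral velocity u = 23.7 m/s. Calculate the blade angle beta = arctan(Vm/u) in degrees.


beta = arctan(9.6 / 23.7) = 22.0511 degrees


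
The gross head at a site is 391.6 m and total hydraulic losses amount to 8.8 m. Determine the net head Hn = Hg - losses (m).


Hn = 391.6 - 8.8 = 382.8000 m


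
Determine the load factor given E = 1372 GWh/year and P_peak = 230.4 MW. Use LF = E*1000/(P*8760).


LF = 1372 * 1000 / (230.4 * 8760) = 0.6798


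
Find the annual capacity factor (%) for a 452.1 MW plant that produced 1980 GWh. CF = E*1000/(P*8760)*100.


CF = 1980 * 1000 / (452.1 * 8760) * 100 = 49.9950 %


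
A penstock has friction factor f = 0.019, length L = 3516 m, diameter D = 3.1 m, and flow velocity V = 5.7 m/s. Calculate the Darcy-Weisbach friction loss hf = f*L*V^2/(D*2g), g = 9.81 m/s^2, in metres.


hf = 0.019 * 3516 * 5.7^2 / (3.1 * 2 * 9.81) = 35.6855 m


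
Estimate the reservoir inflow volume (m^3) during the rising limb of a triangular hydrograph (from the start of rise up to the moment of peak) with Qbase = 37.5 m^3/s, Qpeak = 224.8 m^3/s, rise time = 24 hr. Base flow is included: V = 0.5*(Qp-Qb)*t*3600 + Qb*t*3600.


V = 0.5*(224.8 - 37.5)*24*3600 + 37.5*24*3600 = 1.1331e+07 m^3


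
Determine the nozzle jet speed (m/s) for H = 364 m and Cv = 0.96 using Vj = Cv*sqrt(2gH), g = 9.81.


Vj = 0.96 * sqrt(2*9.81*364) = 81.1281 m/s


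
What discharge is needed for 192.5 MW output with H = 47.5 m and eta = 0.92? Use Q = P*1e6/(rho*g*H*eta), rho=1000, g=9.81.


Q = 192.5 * 1e6 / (1000 * 9.81 * 47.5 * 0.92) = 449.0351 m^3/s


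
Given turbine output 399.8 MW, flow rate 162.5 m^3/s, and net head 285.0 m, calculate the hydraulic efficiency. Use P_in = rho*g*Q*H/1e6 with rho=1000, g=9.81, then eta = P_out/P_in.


P_in = 1000 * 9.81 * 162.5 * 285.0 / 1e6 = 454.3256 MW
eta = 399.8 / 454.3256 = 0.8800


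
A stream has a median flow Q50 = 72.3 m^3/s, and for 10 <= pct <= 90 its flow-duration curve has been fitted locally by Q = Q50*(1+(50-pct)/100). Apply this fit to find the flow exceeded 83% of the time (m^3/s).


Q = 72.3 * (1 + (50 - 83)/100) = 48.4410 m^3/s


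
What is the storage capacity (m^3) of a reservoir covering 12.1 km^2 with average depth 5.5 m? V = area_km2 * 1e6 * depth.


V = 12.1 * 1e6 * 5.5 = 6.6550e+07 m^3


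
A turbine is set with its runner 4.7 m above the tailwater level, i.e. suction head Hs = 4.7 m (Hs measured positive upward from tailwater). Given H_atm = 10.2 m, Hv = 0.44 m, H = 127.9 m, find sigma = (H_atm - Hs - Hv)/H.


sigma = (10.2 - 4.7 - 0.44) / 127.9 = 0.0396


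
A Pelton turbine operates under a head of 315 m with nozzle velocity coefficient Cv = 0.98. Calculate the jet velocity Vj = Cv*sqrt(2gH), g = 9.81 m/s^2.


Vj = 0.98 * sqrt(2*9.81*315) = 77.0426 m/s


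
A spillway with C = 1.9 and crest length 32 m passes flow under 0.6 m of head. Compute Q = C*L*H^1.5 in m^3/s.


Q = 1.9 * 32 * 0.6^1.5 = 28.2573 m^3/s


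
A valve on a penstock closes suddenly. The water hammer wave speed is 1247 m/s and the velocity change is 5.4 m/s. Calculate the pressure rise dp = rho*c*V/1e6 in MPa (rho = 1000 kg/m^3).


dp = 1000 * 1247 * 5.4 / 1e6 = 6.7338 MPa


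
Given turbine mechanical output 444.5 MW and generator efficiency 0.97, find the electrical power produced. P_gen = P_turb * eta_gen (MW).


P_gen = 444.5 * 0.97 = 431.1650 MW


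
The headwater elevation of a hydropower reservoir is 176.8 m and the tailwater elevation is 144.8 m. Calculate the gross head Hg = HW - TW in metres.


Hg = 176.8 - 144.8 = 32.0000 m


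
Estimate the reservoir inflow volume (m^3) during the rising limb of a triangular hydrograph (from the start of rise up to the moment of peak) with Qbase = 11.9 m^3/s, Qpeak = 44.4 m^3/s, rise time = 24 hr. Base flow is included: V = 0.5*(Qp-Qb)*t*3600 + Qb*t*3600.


V = 0.5*(44.4 - 11.9)*24*3600 + 11.9*24*3600 = 2.4322e+06 m^3


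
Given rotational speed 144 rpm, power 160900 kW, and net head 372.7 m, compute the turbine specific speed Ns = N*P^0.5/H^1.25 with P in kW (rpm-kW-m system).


Ns = 144 * 160900^0.5 / 372.7^1.25 = 35.2729


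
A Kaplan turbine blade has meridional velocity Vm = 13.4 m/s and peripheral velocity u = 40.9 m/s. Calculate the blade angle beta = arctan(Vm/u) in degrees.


beta = arctan(13.4 / 40.9) = 18.1403 degrees


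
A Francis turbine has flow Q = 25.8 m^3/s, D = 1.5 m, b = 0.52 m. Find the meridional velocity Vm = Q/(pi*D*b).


Vm = 25.8 / (pi * 1.5 * 0.52) = 10.5287 m/s


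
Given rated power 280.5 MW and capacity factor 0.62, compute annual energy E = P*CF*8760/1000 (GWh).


E = 280.5 * 0.62 * 8760 / 1000 = 1523.4516 GWh


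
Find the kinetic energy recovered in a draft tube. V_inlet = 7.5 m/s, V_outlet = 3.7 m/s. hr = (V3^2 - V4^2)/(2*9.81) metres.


hr = (7.5^2 - 3.7^2) / (2*9.81) = 2.1692 m


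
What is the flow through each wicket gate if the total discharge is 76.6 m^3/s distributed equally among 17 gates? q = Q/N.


q = 76.6 / 17 = 4.5059 m^3/s


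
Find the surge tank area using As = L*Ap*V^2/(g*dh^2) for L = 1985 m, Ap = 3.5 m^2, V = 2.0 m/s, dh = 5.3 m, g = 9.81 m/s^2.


As = 1985 * 3.5 * 2.0^2 / (9.81 * 5.3^2) = 100.8481 m^2


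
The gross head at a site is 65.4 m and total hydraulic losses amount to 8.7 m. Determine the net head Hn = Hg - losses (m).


Hn = 65.4 - 8.7 = 56.7000 m


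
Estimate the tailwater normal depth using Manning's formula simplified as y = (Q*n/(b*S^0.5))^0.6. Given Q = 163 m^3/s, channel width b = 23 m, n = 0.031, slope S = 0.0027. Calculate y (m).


y = (163 * 0.031 / (23 * 0.0027^0.5))^0.6 = 2.3751 m


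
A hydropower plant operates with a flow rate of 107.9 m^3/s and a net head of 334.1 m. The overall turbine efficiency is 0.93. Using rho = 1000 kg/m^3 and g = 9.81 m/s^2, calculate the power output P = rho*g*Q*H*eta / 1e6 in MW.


P = 1000 * 9.81 * 107.9 * 334.1 * 0.93 / 1e6 = 328.8894 MW


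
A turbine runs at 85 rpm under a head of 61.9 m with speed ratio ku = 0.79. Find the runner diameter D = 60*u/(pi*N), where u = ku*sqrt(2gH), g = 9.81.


u = 0.79 * sqrt(2*9.81*61.9) = 27.5310 m/s
D = 60 * 27.5310 / (pi * 85) = 6.1859 m


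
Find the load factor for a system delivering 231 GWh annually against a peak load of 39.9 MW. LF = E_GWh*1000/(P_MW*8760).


LF = 231 * 1000 / (39.9 * 8760) = 0.6609


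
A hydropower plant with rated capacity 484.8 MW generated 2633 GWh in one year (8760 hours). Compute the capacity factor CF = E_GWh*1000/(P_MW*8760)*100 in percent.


CF = 2633 * 1000 / (484.8 * 8760) * 100 = 61.9989 %


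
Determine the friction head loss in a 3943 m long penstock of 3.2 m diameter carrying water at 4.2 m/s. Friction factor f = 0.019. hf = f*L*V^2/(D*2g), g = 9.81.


hf = 0.019 * 3943 * 4.2^2 / (3.2 * 2 * 9.81) = 21.0489 m


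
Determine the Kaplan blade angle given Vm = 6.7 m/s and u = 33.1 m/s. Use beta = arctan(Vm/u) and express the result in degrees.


beta = arctan(6.7 / 33.1) = 11.4430 degrees


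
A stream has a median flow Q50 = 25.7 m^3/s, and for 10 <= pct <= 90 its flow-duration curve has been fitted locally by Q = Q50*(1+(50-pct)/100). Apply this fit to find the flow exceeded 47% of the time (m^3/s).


Q = 25.7 * (1 + (50 - 47)/100) = 26.4710 m^3/s


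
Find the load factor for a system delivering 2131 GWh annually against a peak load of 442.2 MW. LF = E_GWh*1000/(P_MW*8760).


LF = 2131 * 1000 / (442.2 * 8760) = 0.5501


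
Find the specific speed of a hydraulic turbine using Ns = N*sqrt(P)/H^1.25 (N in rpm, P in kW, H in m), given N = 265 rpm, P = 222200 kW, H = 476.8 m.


Ns = 265 * 222200^0.5 / 476.8^1.25 = 56.0657


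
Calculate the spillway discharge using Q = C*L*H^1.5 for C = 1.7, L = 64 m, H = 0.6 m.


Q = 1.7 * 64 * 0.6^1.5 = 50.5657 m^3/s


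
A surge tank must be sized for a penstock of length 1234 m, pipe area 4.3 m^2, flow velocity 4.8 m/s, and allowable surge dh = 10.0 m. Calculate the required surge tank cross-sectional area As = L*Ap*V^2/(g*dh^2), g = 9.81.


As = 1234 * 4.3 * 4.8^2 / (9.81 * 10.0^2) = 124.6227 m^2


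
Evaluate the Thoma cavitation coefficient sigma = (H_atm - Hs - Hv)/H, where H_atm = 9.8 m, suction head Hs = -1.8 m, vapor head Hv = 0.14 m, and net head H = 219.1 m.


sigma = (9.8 - (-1.8) - 0.14) / 219.1 = 0.0523


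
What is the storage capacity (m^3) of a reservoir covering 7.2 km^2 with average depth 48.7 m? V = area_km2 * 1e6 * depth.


V = 7.2 * 1e6 * 48.7 = 3.5064e+08 m^3


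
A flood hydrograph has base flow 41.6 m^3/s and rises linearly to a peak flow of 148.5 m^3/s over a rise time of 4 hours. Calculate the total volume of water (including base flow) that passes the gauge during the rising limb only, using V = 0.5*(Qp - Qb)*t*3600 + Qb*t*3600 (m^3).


V = 0.5*(148.5 - 41.6)*4*3600 + 41.6*4*3600 = 1.3687e+06 m^3


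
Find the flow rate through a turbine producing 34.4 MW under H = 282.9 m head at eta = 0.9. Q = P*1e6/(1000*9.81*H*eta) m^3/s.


Q = 34.4 * 1e6 / (1000 * 9.81 * 282.9 * 0.9) = 13.7725 m^3/s


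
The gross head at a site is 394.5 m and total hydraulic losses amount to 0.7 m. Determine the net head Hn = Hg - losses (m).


Hn = 394.5 - 0.7 = 393.8000 m


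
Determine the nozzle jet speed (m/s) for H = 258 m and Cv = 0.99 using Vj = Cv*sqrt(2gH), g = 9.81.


Vj = 0.99 * sqrt(2*9.81*258) = 70.4360 m/s


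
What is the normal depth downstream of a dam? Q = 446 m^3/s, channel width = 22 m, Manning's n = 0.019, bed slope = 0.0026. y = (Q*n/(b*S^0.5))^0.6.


y = (446 * 0.019 / (22 * 0.0026^0.5))^0.6 = 3.3644 m


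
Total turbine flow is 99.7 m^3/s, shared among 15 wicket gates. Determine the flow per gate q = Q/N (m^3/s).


q = 99.7 / 15 = 6.6467 m^3/s


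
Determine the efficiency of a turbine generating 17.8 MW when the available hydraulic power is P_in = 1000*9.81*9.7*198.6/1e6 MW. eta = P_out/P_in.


P_in = 1000 * 9.81 * 9.7 * 198.6 / 1e6 = 18.8982 MW
eta = 17.8 / 18.8982 = 0.9419


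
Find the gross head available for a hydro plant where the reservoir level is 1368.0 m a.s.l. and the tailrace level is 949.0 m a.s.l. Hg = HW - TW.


Hg = 1368.0 - 949.0 = 419.0000 m


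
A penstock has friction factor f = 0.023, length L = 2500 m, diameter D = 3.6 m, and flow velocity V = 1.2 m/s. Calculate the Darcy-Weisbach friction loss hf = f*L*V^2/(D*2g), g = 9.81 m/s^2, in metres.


hf = 0.023 * 2500 * 1.2^2 / (3.6 * 2 * 9.81) = 1.1723 m


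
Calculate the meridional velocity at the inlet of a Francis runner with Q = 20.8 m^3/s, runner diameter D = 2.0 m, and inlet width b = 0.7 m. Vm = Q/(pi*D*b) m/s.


Vm = 20.8 / (pi * 2.0 * 0.7) = 4.7292 m/s


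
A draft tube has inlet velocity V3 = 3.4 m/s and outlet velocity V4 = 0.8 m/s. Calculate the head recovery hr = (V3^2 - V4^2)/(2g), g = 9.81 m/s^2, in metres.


hr = (3.4^2 - 0.8^2) / (2*9.81) = 0.5566 m


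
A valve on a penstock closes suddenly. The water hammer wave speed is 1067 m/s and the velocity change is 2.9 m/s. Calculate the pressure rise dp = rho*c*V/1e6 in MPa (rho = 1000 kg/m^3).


dp = 1000 * 1067 * 2.9 / 1e6 = 3.0943 MPa


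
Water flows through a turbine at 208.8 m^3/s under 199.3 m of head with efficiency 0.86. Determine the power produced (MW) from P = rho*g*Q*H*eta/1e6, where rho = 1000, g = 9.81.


P = 1000 * 9.81 * 208.8 * 199.3 * 0.86 / 1e6 = 351.0793 MW


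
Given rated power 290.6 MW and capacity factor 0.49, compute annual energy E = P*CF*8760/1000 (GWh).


E = 290.6 * 0.49 * 8760 / 1000 = 1247.3714 GWh


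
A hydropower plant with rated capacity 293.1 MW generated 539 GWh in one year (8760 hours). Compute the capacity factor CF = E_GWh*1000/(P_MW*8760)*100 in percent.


CF = 539 * 1000 / (293.1 * 8760) * 100 = 20.9927 %


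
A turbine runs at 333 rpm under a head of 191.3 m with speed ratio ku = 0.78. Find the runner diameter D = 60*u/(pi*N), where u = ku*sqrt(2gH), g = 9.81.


u = 0.78 * sqrt(2*9.81*191.3) = 47.7861 m/s
D = 60 * 47.7861 / (pi * 333) = 2.7407 m


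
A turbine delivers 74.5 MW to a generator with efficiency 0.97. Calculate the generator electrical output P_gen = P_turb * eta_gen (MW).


P_gen = 74.5 * 0.97 = 72.2650 MW


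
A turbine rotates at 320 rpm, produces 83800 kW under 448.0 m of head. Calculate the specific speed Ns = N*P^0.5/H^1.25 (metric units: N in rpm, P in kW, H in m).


Ns = 320 * 83800^0.5 / 448.0^1.25 = 44.9443


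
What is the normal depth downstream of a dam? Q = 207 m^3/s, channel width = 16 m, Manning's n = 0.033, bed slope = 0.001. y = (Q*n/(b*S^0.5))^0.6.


y = (207 * 0.033 / (16 * 0.001^0.5))^0.6 = 4.7667 m


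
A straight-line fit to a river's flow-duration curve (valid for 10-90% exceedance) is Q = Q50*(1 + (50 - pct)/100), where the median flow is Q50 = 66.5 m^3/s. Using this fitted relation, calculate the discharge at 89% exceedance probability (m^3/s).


Q = 66.5 * (1 + (50 - 89)/100) = 40.5650 m^3/s


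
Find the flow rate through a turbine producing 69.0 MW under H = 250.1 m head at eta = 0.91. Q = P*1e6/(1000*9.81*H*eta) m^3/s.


Q = 69.0 * 1e6 / (1000 * 9.81 * 250.1 * 0.91) = 30.9047 m^3/s


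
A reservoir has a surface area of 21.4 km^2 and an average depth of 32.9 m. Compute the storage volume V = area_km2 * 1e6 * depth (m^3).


V = 21.4 * 1e6 * 32.9 = 7.0406e+08 m^3


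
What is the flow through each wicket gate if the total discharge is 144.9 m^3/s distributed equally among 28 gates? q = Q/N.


q = 144.9 / 28 = 5.1750 m^3/s


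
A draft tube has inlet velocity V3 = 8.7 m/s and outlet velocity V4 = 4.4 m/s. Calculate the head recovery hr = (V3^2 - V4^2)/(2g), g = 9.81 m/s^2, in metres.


hr = (8.7^2 - 4.4^2) / (2*9.81) = 2.8710 m


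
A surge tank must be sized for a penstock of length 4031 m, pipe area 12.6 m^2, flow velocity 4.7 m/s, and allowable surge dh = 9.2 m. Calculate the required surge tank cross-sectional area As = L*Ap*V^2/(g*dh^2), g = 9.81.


As = 4031 * 12.6 * 4.7^2 / (9.81 * 9.2^2) = 1351.2459 m^2


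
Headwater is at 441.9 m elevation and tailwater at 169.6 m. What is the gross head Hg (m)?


Hg = 441.9 - 169.6 = 272.3000 m


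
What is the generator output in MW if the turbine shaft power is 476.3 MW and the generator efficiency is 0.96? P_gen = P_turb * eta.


P_gen = 476.3 * 0.96 = 457.2480 MW


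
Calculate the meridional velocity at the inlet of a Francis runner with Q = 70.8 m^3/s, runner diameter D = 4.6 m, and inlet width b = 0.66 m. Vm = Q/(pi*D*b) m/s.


Vm = 70.8 / (pi * 4.6 * 0.66) = 7.4230 m/s


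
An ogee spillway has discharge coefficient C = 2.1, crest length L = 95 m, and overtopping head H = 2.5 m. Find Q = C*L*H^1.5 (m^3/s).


Q = 2.1 * 95 * 2.5^1.5 = 788.5930 m^3/s


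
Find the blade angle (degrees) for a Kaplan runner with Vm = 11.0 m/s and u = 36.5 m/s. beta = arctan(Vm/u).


beta = arctan(11.0 / 36.5) = 16.7712 degrees


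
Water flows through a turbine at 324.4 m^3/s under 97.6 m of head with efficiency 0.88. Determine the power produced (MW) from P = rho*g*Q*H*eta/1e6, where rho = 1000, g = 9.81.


P = 1000 * 9.81 * 324.4 * 97.6 * 0.88 / 1e6 = 273.3269 MW


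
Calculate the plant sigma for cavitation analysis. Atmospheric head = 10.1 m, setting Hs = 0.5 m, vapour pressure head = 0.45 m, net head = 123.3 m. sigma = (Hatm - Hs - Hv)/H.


sigma = (10.1 - 0.5 - 0.45) / 123.3 = 0.0742


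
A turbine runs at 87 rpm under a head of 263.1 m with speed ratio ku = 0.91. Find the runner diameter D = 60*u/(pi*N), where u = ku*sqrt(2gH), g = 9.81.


u = 0.91 * sqrt(2*9.81*263.1) = 65.3810 m/s
D = 60 * 65.3810 / (pi * 87) = 14.3527 m


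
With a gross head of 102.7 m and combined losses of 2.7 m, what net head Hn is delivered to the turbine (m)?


Hn = 102.7 - 2.7 = 100.0000 m


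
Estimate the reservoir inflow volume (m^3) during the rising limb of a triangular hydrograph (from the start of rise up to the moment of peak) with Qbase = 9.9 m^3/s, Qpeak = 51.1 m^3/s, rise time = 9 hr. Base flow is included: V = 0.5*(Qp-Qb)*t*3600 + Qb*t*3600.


V = 0.5*(51.1 - 9.9)*9*3600 + 9.9*9*3600 = 988200.0000 m^3


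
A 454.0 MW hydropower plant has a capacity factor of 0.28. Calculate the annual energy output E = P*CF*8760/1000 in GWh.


E = 454.0 * 0.28 * 8760 / 1000 = 1113.5712 GWh


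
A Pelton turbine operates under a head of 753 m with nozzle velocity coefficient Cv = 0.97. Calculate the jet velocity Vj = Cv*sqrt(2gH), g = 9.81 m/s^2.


Vj = 0.97 * sqrt(2*9.81*753) = 117.9013 m/s


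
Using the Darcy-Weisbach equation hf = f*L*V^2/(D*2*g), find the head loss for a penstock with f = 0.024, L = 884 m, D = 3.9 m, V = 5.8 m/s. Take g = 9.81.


hf = 0.024 * 884 * 5.8^2 / (3.9 * 2 * 9.81) = 9.3273 m


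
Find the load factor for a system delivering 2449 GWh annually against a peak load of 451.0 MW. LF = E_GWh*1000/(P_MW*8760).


LF = 2449 * 1000 / (451.0 * 8760) = 0.6199


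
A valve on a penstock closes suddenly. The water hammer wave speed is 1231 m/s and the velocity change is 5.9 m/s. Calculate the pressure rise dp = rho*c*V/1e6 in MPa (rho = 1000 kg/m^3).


dp = 1000 * 1231 * 5.9 / 1e6 = 7.2629 MPa


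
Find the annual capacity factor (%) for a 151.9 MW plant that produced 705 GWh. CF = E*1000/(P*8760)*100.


CF = 705 * 1000 / (151.9 * 8760) * 100 = 52.9819 %


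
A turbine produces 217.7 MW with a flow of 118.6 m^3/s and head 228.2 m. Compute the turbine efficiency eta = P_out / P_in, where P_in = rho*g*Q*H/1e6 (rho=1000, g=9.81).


P_in = 1000 * 9.81 * 118.6 * 228.2 / 1e6 = 265.5029 MW
eta = 217.7 / 265.5029 = 0.8200


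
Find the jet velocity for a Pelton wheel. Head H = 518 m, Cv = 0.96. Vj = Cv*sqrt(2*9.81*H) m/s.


Vj = 0.96 * sqrt(2*9.81*518) = 96.7800 m/s


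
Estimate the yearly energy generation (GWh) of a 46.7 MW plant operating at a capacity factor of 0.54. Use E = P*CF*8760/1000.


E = 46.7 * 0.54 * 8760 / 1000 = 220.9097 GWh


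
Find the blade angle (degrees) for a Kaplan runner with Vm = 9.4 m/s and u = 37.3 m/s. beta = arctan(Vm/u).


beta = arctan(9.4 / 37.3) = 14.1446 degrees


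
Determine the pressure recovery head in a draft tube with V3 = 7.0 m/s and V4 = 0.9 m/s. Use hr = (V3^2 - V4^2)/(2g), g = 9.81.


hr = (7.0^2 - 0.9^2) / (2*9.81) = 2.4562 m


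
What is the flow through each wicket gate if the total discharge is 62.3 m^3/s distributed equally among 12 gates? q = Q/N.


q = 62.3 / 12 = 5.1917 m^3/s


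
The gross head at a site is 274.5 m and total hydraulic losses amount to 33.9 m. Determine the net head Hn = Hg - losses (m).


Hn = 274.5 - 33.9 = 240.6000 m


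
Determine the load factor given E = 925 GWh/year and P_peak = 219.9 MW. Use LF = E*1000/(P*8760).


LF = 925 * 1000 / (219.9 * 8760) = 0.4802


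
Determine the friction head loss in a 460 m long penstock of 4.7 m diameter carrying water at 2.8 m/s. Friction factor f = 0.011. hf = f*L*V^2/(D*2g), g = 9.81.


hf = 0.011 * 460 * 2.8^2 / (4.7 * 2 * 9.81) = 0.4302 m


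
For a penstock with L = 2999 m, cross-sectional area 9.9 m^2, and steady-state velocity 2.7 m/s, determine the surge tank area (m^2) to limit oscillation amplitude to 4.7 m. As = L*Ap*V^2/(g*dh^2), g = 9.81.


As = 2999 * 9.9 * 2.7^2 / (9.81 * 4.7^2) = 998.7906 m^2


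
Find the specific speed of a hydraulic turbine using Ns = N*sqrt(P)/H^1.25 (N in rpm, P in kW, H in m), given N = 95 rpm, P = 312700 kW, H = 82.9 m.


Ns = 95 * 312700^0.5 / 82.9^1.25 = 212.3706


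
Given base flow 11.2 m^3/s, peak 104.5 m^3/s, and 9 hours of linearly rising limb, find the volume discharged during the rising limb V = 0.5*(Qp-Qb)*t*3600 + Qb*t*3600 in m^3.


V = 0.5*(104.5 - 11.2)*9*3600 + 11.2*9*3600 = 1.8743e+06 m^3


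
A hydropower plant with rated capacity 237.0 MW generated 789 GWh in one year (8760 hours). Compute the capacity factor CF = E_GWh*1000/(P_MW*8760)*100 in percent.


CF = 789 * 1000 / (237.0 * 8760) * 100 = 38.0036 %


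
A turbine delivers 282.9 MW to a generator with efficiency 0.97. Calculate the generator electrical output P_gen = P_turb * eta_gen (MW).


P_gen = 282.9 * 0.97 = 274.4130 MW


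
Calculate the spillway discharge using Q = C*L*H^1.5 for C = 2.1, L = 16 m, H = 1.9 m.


Q = 2.1 * 16 * 1.9^1.5 = 87.9974 m^3/s


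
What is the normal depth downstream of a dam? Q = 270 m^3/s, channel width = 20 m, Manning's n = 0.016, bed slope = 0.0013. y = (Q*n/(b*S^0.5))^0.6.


y = (270 * 0.016 / (20 * 0.0013^0.5))^0.6 = 2.9274 m


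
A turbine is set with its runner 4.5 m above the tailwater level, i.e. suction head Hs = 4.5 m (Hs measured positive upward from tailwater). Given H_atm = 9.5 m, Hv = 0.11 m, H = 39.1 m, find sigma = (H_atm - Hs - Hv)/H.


sigma = (9.5 - 4.5 - 0.11) / 39.1 = 0.1251


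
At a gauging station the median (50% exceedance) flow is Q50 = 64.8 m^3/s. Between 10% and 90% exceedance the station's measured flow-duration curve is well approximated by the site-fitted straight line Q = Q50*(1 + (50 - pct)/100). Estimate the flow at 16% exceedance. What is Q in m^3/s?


Q = 64.8 * (1 + (50 - 16)/100) = 86.8320 m^3/s


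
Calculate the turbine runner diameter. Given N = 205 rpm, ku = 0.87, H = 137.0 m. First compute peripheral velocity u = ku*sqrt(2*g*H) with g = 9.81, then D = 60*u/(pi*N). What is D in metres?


u = 0.87 * sqrt(2*9.81*137.0) = 45.1055 m/s
D = 60 * 45.1055 / (pi * 205) = 4.2022 m


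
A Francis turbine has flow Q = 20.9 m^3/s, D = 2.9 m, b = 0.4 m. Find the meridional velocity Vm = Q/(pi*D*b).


Vm = 20.9 / (pi * 2.9 * 0.4) = 5.7351 m/s


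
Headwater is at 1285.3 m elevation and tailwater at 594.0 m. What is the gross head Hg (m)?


Hg = 1285.3 - 594.0 = 691.3000 m


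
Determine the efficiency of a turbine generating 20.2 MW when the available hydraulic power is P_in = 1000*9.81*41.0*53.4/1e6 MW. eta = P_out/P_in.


P_in = 1000 * 9.81 * 41.0 * 53.4 / 1e6 = 21.4780 MW
eta = 20.2 / 21.4780 = 0.9405


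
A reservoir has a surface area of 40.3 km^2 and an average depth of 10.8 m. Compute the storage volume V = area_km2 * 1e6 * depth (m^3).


V = 40.3 * 1e6 * 10.8 = 4.3524e+08 m^3


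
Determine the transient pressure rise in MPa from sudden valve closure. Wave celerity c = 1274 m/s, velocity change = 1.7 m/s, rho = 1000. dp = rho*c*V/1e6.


dp = 1000 * 1274 * 1.7 / 1e6 = 2.1658 MPa


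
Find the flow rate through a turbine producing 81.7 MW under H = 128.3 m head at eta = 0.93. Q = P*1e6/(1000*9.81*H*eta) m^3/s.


Q = 81.7 * 1e6 / (1000 * 9.81 * 128.3 * 0.93) = 69.7981 m^3/s


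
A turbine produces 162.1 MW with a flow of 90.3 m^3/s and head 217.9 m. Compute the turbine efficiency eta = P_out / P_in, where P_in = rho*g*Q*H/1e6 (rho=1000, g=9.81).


P_in = 1000 * 9.81 * 90.3 * 217.9 / 1e6 = 193.0252 MW
eta = 162.1 / 193.0252 = 0.8398


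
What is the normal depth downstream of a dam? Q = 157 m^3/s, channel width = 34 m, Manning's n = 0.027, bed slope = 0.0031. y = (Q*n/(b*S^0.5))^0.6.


y = (157 * 0.027 / (34 * 0.0031^0.5))^0.6 = 1.6220 m


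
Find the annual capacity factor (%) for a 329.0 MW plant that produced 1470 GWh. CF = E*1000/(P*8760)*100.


CF = 1470 * 1000 / (329.0 * 8760) * 100 = 51.0055 %


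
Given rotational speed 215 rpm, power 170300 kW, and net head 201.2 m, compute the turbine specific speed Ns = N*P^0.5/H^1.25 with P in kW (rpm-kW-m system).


Ns = 215 * 170300^0.5 / 201.2^1.25 = 117.0876


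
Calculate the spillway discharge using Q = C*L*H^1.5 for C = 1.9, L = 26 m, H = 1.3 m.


Q = 1.9 * 26 * 1.3^1.5 = 73.2221 m^3/s


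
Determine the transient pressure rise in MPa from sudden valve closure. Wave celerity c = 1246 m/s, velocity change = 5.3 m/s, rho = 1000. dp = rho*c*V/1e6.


dp = 1000 * 1246 * 5.3 / 1e6 = 6.6038 MPa


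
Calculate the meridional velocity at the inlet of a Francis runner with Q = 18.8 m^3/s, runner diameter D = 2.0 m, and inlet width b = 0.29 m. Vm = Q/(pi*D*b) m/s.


Vm = 18.8 / (pi * 2.0 * 0.29) = 10.3176 m/s


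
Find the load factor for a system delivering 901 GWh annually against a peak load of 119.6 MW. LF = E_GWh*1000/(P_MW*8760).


LF = 901 * 1000 / (119.6 * 8760) = 0.8600


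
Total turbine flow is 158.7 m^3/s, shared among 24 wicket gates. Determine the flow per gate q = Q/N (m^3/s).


q = 158.7 / 24 = 6.6125 m^3/s


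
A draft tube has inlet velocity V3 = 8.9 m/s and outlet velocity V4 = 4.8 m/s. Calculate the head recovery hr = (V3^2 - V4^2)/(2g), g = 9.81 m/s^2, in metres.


hr = (8.9^2 - 4.8^2) / (2*9.81) = 2.8629 m


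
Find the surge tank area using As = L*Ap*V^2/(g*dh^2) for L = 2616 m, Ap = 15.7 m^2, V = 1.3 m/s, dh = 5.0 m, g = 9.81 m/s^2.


As = 2616 * 15.7 * 1.3^2 / (9.81 * 5.0^2) = 283.0187 m^2


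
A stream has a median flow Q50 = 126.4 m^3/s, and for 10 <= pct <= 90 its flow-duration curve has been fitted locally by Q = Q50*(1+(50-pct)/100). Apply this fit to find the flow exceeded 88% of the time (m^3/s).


Q = 126.4 * (1 + (50 - 88)/100) = 78.3680 m^3/s


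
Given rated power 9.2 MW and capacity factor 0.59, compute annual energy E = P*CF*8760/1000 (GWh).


E = 9.2 * 0.59 * 8760 / 1000 = 47.5493 GWh


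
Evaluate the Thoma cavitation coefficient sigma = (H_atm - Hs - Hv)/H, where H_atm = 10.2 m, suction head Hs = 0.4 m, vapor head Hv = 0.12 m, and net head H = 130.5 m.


sigma = (10.2 - 0.4 - 0.12) / 130.5 = 0.0742


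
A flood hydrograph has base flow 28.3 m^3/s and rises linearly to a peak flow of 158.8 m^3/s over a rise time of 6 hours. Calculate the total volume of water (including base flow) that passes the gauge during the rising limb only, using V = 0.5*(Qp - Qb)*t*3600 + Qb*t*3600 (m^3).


V = 0.5*(158.8 - 28.3)*6*3600 + 28.3*6*3600 = 2.0207e+06 m^3


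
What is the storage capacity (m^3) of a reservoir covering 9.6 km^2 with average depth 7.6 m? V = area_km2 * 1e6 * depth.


V = 9.6 * 1e6 * 7.6 = 7.2960e+07 m^3


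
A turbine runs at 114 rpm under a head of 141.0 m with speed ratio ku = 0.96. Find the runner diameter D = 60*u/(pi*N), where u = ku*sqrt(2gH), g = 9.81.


u = 0.96 * sqrt(2*9.81*141.0) = 50.4929 m/s
D = 60 * 50.4929 / (pi * 114) = 8.4592 m


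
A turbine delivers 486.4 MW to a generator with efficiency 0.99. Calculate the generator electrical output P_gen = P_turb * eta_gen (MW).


P_gen = 486.4 * 0.99 = 481.5360 MW


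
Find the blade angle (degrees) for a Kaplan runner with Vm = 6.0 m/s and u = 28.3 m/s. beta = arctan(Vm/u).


beta = arctan(6.0 / 28.3) = 11.9703 degrees


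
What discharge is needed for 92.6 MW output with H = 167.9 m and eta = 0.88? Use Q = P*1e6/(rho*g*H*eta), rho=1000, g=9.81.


Q = 92.6 * 1e6 / (1000 * 9.81 * 167.9 * 0.88) = 63.8864 m^3/s


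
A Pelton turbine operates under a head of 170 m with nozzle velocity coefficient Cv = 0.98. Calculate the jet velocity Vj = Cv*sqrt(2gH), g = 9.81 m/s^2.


Vj = 0.98 * sqrt(2*9.81*170) = 56.5979 m/s


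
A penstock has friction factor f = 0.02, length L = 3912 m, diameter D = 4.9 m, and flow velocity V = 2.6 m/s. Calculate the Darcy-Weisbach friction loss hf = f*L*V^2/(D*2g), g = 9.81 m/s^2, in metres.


hf = 0.02 * 3912 * 2.6^2 / (4.9 * 2 * 9.81) = 5.5015 m


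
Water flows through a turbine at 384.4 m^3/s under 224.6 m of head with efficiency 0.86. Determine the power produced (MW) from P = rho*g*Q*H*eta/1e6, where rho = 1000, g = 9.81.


P = 1000 * 9.81 * 384.4 * 224.6 * 0.86 / 1e6 = 728.3843 MW


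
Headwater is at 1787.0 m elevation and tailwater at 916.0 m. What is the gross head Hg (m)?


Hg = 1787.0 - 916.0 = 871.0000 m
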